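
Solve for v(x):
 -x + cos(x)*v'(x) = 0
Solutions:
 v(x) = C1 + Integral(x/cos(x), x)


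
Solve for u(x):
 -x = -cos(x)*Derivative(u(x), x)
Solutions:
 u(x) = C1 + Integral(x/cos(x), x)


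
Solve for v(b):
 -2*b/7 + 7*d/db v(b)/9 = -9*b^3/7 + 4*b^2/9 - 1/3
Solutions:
 v(b) = C1 - 81*b^4/196 + 4*b^3/21 + 9*b^2/49 - 3*b/7


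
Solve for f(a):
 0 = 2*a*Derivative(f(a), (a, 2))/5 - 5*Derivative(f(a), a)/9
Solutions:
 f(a) = C1 + C2*a^(43/18)


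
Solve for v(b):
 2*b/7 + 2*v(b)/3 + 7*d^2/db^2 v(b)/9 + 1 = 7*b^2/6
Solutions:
 v(b) = C1*sin(sqrt(42)*b/7) + C2*cos(sqrt(42)*b/7) + 7*b^2/4 - 3*b/7 - 67/12


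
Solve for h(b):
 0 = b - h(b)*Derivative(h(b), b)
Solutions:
 h(b) = -sqrt(C1 + b^2)
 h(b) = sqrt(C1 + b^2)


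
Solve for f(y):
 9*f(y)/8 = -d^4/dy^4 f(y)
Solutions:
 f(y) = (C1*sin(2^(3/4)*sqrt(3)*y/4) + C2*cos(2^(3/4)*sqrt(3)*y/4))*exp(-2^(3/4)*sqrt(3)*y/4) + (C3*sin(2^(3/4)*sqrt(3)*y/4) + C4*cos(2^(3/4)*sqrt(3)*y/4))*exp(2^(3/4)*sqrt(3)*y/4)


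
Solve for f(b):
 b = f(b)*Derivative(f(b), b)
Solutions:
 f(b) = -sqrt(C1 + b^2)
 f(b) = sqrt(C1 + b^2)


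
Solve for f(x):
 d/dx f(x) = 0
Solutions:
 f(x) = C1


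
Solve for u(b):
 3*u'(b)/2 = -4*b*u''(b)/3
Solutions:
 u(b) = C1 + C2/b^(1/8)


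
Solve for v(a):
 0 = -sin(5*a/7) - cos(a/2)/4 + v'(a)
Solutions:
 v(a) = C1 + sin(a/2)/2 - 7*cos(5*a/7)/5


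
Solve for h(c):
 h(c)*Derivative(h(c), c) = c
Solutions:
 h(c) = -sqrt(C1 + c^2)
 h(c) = sqrt(C1 + c^2)


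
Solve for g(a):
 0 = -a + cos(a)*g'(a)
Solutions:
 g(a) = C1 + Integral(a/cos(a), a)


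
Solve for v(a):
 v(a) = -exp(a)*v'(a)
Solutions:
 v(a) = C1*exp(exp(-a))


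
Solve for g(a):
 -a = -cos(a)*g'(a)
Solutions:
 g(a) = C1 + Integral(a/cos(a), a)


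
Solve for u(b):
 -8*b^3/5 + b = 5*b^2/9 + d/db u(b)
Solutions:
 u(b) = C1 - 2*b^4/5 - 5*b^3/27 + b^2/2


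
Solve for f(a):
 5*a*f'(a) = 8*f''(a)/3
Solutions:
 f(a) = C1 + C2*erfi(sqrt(15)*a/4)


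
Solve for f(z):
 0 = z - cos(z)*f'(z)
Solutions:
 f(z) = C1 + Integral(z/cos(z), z)


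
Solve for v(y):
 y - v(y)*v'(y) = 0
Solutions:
 v(y) = -sqrt(C1 + y^2)
 v(y) = sqrt(C1 + y^2)


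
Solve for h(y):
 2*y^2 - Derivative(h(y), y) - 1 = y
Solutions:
 h(y) = C1 + 2*y^3/3 - y^2/2 - y


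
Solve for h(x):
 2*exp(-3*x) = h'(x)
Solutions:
 h(x) = C1 - 2*exp(-3*x)/3


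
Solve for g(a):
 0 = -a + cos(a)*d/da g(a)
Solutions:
 g(a) = C1 + Integral(a/cos(a), a)


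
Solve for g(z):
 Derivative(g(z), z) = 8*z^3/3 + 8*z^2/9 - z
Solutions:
 g(z) = C1 + 2*z^4/3 + 8*z^3/27 - z^2/2


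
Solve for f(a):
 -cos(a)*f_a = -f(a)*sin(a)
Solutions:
 f(a) = C1/cos(a)


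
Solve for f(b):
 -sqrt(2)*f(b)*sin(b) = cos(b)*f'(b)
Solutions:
 f(b) = C1*cos(b)^(sqrt(2))


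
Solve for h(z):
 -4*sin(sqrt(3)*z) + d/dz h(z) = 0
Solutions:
 h(z) = C1 - 4*sqrt(3)*cos(sqrt(3)*z)/3


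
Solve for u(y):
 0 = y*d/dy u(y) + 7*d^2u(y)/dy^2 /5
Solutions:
 u(y) = C1 + C2*erf(sqrt(70)*y/14)


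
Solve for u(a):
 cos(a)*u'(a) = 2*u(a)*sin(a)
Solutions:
 u(a) = C1/cos(a)^2


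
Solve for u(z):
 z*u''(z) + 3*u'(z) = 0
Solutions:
 u(z) = C1 + C2/z^2


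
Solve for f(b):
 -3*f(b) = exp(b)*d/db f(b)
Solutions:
 f(b) = C1*exp(3*exp(-b))


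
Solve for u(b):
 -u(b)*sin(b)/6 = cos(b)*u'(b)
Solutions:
 u(b) = C1*cos(b)^(1/6)


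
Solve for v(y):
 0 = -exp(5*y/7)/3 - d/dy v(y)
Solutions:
 v(y) = C1 - 7*exp(5*y/7)/15


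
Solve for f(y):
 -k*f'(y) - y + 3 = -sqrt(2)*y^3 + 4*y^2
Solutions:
 f(y) = C1 + sqrt(2)*y^4/(4*k) - 4*y^3/(3*k) - y^2/(2*k) + 3*y/k


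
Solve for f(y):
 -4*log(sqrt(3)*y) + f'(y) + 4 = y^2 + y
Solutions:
 f(y) = C1 + y^3/3 + y^2/2 + 4*y*log(y) - 8*y + y*log(9)


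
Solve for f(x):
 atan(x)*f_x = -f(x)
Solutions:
 f(x) = C1*exp(-Integral(1/atan(x), x))


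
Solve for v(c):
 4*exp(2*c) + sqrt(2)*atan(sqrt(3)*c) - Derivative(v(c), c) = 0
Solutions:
 v(c) = C1 + sqrt(2)*(c*atan(sqrt(3)*c) - sqrt(3)*log(3*c^2 + 1)/6) + 2*exp(2*c)


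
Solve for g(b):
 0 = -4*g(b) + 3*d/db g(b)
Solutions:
 g(b) = C1*exp(4*b/3)


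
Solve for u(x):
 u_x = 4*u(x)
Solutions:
 u(x) = C1*exp(4*x)


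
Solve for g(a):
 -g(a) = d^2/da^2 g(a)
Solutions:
 g(a) = C1*sin(a) + C2*cos(a)


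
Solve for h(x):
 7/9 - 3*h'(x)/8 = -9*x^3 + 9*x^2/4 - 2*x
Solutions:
 h(x) = C1 + 6*x^4 - 2*x^3 + 8*x^2/3 + 56*x/27


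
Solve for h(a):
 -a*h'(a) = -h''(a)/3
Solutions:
 h(a) = C1 + C2*erfi(sqrt(6)*a/2)


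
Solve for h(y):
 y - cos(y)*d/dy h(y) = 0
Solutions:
 h(y) = C1 + Integral(y/cos(y), y)


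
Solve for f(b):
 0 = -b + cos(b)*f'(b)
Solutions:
 f(b) = C1 + Integral(b/cos(b), b)


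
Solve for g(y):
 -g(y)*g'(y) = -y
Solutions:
 g(y) = -sqrt(C1 + y^2)
 g(y) = sqrt(C1 + y^2)


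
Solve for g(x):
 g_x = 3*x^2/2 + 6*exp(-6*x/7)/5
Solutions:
 g(x) = C1 + x^3/2 - 7*exp(-6*x/7)/5


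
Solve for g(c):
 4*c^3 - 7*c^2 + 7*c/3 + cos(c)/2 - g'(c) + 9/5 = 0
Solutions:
 g(c) = C1 + c^4 - 7*c^3/3 + 7*c^2/6 + 9*c/5 + sin(c)/2


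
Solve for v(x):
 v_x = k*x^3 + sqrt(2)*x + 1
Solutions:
 v(x) = C1 + k*x^4/4 + sqrt(2)*x^2/2 + x


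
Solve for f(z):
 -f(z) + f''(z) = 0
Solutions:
 f(z) = C1*exp(-z) + C2*exp(z)


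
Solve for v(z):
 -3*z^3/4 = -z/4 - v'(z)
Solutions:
 v(z) = C1 + 3*z^4/16 - z^2/8


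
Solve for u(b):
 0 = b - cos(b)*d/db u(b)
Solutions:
 u(b) = C1 + Integral(b/cos(b), b)


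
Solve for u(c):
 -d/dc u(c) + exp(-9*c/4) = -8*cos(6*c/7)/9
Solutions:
 u(c) = C1 + 28*sin(6*c/7)/27 - 4*exp(-9*c/4)/9


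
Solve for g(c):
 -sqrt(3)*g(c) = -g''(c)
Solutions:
 g(c) = C1*exp(-3^(1/4)*c) + C2*exp(3^(1/4)*c)


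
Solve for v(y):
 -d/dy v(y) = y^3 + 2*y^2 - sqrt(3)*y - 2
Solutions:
 v(y) = C1 - y^4/4 - 2*y^3/3 + sqrt(3)*y^2/2 + 2*y


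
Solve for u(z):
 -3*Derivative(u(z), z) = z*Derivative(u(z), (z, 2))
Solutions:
 u(z) = C1 + C2/z^2


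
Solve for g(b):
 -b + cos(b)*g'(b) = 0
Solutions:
 g(b) = C1 + Integral(b/cos(b), b)


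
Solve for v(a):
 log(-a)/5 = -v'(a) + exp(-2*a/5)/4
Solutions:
 v(a) = C1 - a*log(-a)/5 + a/5 - 5*exp(-2*a/5)/8


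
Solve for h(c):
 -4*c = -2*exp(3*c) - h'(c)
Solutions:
 h(c) = C1 + 2*c^2 - 2*exp(3*c)/3


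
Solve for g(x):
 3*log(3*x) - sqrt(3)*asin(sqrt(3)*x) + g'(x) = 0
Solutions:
 g(x) = C1 - 3*x*log(x) - 3*x*log(3) + 3*x + sqrt(3)*(x*asin(sqrt(3)*x) + sqrt(3)*sqrt(1 - 3*x^2)/3)


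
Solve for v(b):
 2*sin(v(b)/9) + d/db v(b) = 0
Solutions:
 2*b + 9*log(cos(v(b)/9) - 1)/2 - 9*log(cos(v(b)/9) + 1)/2 = C1


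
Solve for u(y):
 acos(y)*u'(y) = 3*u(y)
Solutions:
 u(y) = C1*exp(3*Integral(1/acos(y), y))


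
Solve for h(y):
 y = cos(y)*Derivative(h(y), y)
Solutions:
 h(y) = C1 + Integral(y/cos(y), y)


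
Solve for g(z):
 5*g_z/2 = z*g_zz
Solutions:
 g(z) = C1 + C2*z^(7/2)


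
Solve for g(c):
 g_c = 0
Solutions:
 g(c) = C1


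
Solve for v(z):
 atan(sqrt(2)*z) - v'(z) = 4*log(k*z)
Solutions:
 v(z) = C1 - 4*z*log(k*z) + z*atan(sqrt(2)*z) + 4*z - sqrt(2)*log(2*z^2 + 1)/4


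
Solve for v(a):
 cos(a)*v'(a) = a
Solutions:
 v(a) = C1 + Integral(a/cos(a), a)


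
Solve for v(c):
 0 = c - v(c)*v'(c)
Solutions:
 v(c) = -sqrt(C1 + c^2)
 v(c) = sqrt(C1 + c^2)


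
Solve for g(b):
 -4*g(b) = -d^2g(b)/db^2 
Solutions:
 g(b) = C1*exp(-2*b) + C2*exp(2*b)


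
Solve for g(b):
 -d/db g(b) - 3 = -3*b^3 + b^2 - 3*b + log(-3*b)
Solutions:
 g(b) = C1 + 3*b^4/4 - b^3/3 + 3*b^2/2 - b*log(-b) + b*(-2 - log(3))


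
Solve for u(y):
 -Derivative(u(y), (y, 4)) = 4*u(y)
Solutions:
 u(y) = (C1*sin(y) + C2*cos(y))*exp(-y) + (C3*sin(y) + C4*cos(y))*exp(y)


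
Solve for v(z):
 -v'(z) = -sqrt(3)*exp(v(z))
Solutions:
 v(z) = log(-1/(C1 + sqrt(3)*z))


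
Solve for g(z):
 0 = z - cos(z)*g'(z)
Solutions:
 g(z) = C1 + Integral(z/cos(z), z)


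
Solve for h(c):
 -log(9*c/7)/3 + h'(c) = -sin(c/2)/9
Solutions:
 h(c) = C1 + c*log(c)/3 - c*log(7) - c/3 + 2*c*log(21)/3 + 2*cos(c/2)/9


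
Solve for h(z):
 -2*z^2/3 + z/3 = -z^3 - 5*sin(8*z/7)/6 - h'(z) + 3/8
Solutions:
 h(z) = C1 - z^4/4 + 2*z^3/9 - z^2/6 + 3*z/8 + 35*cos(8*z/7)/48


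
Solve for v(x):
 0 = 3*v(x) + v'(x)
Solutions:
 v(x) = C1*exp(-3*x)


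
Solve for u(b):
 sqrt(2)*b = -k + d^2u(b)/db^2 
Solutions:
 u(b) = C1 + C2*b + sqrt(2)*b^3/6 + b^2*k/2


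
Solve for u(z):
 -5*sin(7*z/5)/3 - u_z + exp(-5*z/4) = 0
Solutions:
 u(z) = C1 + 25*cos(7*z/5)/21 - 4*exp(-5*z/4)/5


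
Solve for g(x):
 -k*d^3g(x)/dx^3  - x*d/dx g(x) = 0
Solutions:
 g(x) = C1 + Integral(C2*airyai(x*(-1/k)^(1/3)) + C3*airybi(x*(-1/k)^(1/3)), x)


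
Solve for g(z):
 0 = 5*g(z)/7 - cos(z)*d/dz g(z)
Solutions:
 g(z) = C1*(sin(z) + 1)^(5/14)/(sin(z) - 1)^(5/14)


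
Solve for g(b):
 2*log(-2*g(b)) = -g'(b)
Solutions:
 Integral(1/(log(-_y) + log(2)), (_y, g(b)))/2 = C1 - b


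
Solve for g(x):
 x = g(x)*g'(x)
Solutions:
 g(x) = -sqrt(C1 + x^2)
 g(x) = sqrt(C1 + x^2)


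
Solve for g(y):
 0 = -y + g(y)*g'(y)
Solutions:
 g(y) = -sqrt(C1 + y^2)
 g(y) = sqrt(C1 + y^2)


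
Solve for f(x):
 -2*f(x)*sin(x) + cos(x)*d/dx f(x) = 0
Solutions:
 f(x) = C1/cos(x)^2


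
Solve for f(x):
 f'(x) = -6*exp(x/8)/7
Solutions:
 f(x) = C1 - 48*exp(x/8)/7


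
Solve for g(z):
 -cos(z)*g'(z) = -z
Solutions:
 g(z) = C1 + Integral(z/cos(z), z)


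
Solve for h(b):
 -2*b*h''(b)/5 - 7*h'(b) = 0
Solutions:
 h(b) = C1 + C2/b^(33/2)


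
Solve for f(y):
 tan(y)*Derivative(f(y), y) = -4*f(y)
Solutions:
 f(y) = C1/sin(y)^4


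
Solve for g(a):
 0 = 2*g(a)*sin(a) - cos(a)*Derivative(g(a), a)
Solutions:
 g(a) = C1/cos(a)^2


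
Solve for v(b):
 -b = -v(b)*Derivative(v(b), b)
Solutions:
 v(b) = -sqrt(C1 + b^2)
 v(b) = sqrt(C1 + b^2)


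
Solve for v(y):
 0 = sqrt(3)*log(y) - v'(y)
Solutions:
 v(y) = C1 + sqrt(3)*y*log(y) - sqrt(3)*y


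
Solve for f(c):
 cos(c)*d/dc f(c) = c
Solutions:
 f(c) = C1 + Integral(c/cos(c), c)


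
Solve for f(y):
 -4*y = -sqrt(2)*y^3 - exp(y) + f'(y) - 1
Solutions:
 f(y) = C1 + sqrt(2)*y^4/4 - 2*y^2 + y + exp(y)


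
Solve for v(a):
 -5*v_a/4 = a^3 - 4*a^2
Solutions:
 v(a) = C1 - a^4/5 + 16*a^3/15


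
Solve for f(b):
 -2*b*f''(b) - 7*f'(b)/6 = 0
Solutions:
 f(b) = C1 + C2*b^(5/12)


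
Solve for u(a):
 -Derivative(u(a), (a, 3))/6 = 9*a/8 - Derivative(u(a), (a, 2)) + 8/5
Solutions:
 u(a) = C1 + C2*a + C3*exp(6*a) + 3*a^3/16 + 143*a^2/160


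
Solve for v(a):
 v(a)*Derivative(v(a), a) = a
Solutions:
 v(a) = -sqrt(C1 + a^2)
 v(a) = sqrt(C1 + a^2)


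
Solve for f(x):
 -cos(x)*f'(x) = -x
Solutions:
 f(x) = C1 + Integral(x/cos(x), x)


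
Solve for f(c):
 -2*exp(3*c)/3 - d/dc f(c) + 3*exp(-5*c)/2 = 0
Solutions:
 f(c) = C1 - 2*exp(3*c)/9 - 3*exp(-5*c)/10


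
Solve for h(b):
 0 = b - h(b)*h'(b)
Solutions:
 h(b) = -sqrt(C1 + b^2)
 h(b) = sqrt(C1 + b^2)


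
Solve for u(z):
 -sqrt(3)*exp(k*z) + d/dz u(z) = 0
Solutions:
 u(z) = C1 + sqrt(3)*exp(k*z)/k


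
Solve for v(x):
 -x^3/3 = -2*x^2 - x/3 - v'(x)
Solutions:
 v(x) = C1 + x^4/12 - 2*x^3/3 - x^2/6


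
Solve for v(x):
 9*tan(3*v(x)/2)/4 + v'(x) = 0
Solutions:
 v(x) = -2*asin(C1*exp(-27*x/8))/3 + 2*pi/3
 v(x) = 2*asin(C1*exp(-27*x/8))/3


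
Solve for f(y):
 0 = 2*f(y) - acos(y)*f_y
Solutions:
 f(y) = C1*exp(2*Integral(1/acos(y), y))


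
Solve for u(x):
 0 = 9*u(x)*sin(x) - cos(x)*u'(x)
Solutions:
 u(x) = C1/cos(x)^9


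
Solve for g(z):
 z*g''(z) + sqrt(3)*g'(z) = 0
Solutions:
 g(z) = C1 + C2*z^(1 - sqrt(3))


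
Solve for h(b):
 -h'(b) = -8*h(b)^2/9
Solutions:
 h(b) = -9/(C1 + 8*b)


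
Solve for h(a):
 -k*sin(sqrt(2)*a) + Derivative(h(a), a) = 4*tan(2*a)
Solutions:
 h(a) = C1 - sqrt(2)*k*cos(sqrt(2)*a)/2 - 2*log(cos(2*a))


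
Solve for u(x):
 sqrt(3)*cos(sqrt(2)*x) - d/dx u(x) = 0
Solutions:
 u(x) = C1 + sqrt(6)*sin(sqrt(2)*x)/2


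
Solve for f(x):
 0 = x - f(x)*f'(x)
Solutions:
 f(x) = -sqrt(C1 + x^2)
 f(x) = sqrt(C1 + x^2)


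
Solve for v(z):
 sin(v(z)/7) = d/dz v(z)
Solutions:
 -z + 7*log(cos(v(z)/7) - 1)/2 - 7*log(cos(v(z)/7) + 1)/2 = C1


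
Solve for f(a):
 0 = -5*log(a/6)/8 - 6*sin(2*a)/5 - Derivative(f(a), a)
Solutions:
 f(a) = C1 - 5*a*log(a)/8 + 5*a/8 + 5*a*log(6)/8 + 3*cos(2*a)/5


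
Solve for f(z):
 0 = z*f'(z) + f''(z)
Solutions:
 f(z) = C1 + C2*erf(sqrt(2)*z/2)


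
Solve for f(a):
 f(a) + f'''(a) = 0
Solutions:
 f(a) = C3*exp(-a) + (C1*sin(sqrt(3)*a/2) + C2*cos(sqrt(3)*a/2))*exp(a/2)


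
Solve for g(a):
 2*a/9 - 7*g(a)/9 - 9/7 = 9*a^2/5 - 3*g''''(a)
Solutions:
 g(a) = C1*exp(-21^(1/4)*a/3) + C2*exp(21^(1/4)*a/3) + C3*sin(21^(1/4)*a/3) + C4*cos(21^(1/4)*a/3) - 81*a^2/35 + 2*a/7 - 81/49


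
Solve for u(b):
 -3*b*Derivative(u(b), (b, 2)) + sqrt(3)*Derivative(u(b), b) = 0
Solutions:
 u(b) = C1 + C2*b^(sqrt(3)/3 + 1)


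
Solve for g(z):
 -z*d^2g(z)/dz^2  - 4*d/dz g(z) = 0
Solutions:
 g(z) = C1 + C2/z^3


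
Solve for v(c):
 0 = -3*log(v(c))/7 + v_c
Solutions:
 li(v(c)) = C1 + 3*c/7


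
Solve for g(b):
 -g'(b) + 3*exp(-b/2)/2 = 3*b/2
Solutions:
 g(b) = C1 - 3*b^2/4 - 3*exp(-b/2)


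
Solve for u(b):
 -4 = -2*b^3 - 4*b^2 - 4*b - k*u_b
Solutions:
 u(b) = C1 - b^4/(2*k) - 4*b^3/(3*k) - 2*b^2/k + 4*b/k


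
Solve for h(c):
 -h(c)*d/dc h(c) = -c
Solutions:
 h(c) = -sqrt(C1 + c^2)
 h(c) = sqrt(C1 + c^2)


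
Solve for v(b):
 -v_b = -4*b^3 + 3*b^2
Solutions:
 v(b) = C1 + b^4 - b^3


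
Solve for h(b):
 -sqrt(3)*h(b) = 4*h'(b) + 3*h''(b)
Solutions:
 h(b) = (C1*sin(b*sqrt(-4 + 3*sqrt(3))/3) + C2*cos(b*sqrt(-4 + 3*sqrt(3))/3))*exp(-2*b/3)


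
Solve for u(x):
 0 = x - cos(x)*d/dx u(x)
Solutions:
 u(x) = C1 + Integral(x/cos(x), x)


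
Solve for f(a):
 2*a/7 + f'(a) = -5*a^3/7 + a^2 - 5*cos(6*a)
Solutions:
 f(a) = C1 - 5*a^4/28 + a^3/3 - a^2/7 - 5*sin(6*a)/6


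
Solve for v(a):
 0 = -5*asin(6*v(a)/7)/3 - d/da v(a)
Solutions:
 Integral(1/asin(6*_y/7), (_y, v(a))) = C1 - 5*a/3


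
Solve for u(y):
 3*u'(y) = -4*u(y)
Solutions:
 u(y) = C1*exp(-4*y/3)


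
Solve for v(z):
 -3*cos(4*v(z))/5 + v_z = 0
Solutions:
 -3*z/5 - log(sin(4*v(z)) - 1)/8 + log(sin(4*v(z)) + 1)/8 = C1


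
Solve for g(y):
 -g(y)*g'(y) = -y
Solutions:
 g(y) = -sqrt(C1 + y^2)
 g(y) = sqrt(C1 + y^2)


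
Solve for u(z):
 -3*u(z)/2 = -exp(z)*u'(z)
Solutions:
 u(z) = C1*exp(-3*exp(-z)/2)


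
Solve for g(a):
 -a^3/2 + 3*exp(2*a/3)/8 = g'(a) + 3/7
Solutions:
 g(a) = C1 - a^4/8 - 3*a/7 + 9*exp(2*a/3)/16


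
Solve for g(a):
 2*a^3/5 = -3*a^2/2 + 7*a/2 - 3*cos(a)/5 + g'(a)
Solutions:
 g(a) = C1 + a^4/10 + a^3/2 - 7*a^2/4 + 3*sin(a)/5


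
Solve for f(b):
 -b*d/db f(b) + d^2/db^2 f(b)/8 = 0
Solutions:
 f(b) = C1 + C2*erfi(2*b)


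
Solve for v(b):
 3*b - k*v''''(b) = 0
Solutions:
 v(b) = C1 + C2*b + C3*b^2 + C4*b^3 + b^5/(40*k)


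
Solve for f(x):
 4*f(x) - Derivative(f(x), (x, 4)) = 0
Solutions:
 f(x) = C1*exp(-sqrt(2)*x) + C2*exp(sqrt(2)*x) + C3*sin(sqrt(2)*x) + C4*cos(sqrt(2)*x)


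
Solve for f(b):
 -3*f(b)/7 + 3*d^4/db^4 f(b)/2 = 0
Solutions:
 f(b) = C1*exp(-2^(1/4)*7^(3/4)*b/7) + C2*exp(2^(1/4)*7^(3/4)*b/7) + C3*sin(2^(1/4)*7^(3/4)*b/7) + C4*cos(2^(1/4)*7^(3/4)*b/7)


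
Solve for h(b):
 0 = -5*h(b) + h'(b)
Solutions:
 h(b) = C1*exp(5*b)


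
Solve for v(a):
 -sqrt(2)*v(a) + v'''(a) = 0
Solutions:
 v(a) = C3*exp(2^(1/6)*a) + (C1*sin(2^(1/6)*sqrt(3)*a/2) + C2*cos(2^(1/6)*sqrt(3)*a/2))*exp(-2^(1/6)*a/2)


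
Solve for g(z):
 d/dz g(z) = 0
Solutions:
 g(z) = C1


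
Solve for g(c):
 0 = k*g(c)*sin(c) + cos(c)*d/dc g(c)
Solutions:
 g(c) = C1*exp(k*log(cos(c)))


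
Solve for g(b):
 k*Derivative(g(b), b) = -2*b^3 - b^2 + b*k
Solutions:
 g(b) = C1 - b^4/(2*k) - b^3/(3*k) + b^2/2


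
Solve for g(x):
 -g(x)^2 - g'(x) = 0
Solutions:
 g(x) = 1/(C1 + x)


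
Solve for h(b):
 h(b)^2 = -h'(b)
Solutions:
 h(b) = 1/(C1 + b)


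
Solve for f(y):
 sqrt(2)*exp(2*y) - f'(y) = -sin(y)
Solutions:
 f(y) = C1 + sqrt(2)*exp(2*y)/2 - cos(y)


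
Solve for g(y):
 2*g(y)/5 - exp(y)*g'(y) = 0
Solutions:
 g(y) = C1*exp(-2*exp(-y)/5)


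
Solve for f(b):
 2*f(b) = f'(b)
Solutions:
 f(b) = C1*exp(2*b)


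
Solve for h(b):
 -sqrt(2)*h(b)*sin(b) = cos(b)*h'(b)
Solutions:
 h(b) = C1*cos(b)^(sqrt(2))


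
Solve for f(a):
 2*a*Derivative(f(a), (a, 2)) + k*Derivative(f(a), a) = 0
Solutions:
 f(a) = C1 + a^(1 - re(k)/2)*(C2*sin(log(a)*Abs(im(k))/2) + C3*cos(log(a)*im(k)/2))


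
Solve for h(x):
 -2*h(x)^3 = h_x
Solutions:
 h(x) = -sqrt(2)*sqrt(-1/(C1 - 2*x))/2
 h(x) = sqrt(2)*sqrt(-1/(C1 - 2*x))/2


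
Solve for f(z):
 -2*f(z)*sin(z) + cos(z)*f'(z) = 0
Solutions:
 f(z) = C1/cos(z)^2


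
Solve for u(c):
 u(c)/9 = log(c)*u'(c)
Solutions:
 u(c) = C1*exp(li(c)/9)


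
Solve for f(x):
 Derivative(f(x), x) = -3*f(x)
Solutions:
 f(x) = C1*exp(-3*x)


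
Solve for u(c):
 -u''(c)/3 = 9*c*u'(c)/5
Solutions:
 u(c) = C1 + C2*erf(3*sqrt(30)*c/10)


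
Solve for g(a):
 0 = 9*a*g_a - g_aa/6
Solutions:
 g(a) = C1 + C2*erfi(3*sqrt(3)*a)


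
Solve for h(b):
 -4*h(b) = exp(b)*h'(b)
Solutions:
 h(b) = C1*exp(4*exp(-b))


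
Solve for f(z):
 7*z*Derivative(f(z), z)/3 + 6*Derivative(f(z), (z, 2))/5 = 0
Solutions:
 f(z) = C1 + C2*erf(sqrt(35)*z/6)


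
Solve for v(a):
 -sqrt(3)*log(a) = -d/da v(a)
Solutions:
 v(a) = C1 + sqrt(3)*a*log(a) - sqrt(3)*a


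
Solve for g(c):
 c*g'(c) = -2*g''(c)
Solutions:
 g(c) = C1 + C2*erf(c/2)


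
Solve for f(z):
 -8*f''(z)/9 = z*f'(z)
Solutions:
 f(z) = C1 + C2*erf(3*z/4)


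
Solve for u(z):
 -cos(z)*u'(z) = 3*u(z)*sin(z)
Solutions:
 u(z) = C1*cos(z)^3


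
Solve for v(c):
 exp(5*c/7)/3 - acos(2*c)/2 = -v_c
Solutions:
 v(c) = C1 + c*acos(2*c)/2 - sqrt(1 - 4*c^2)/4 - 7*exp(5*c/7)/15


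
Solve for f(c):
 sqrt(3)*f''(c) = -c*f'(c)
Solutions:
 f(c) = C1 + C2*erf(sqrt(2)*3^(3/4)*c/6)


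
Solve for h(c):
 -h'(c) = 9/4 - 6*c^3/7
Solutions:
 h(c) = C1 + 3*c^4/14 - 9*c/4


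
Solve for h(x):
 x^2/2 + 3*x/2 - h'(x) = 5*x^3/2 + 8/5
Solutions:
 h(x) = C1 - 5*x^4/8 + x^3/6 + 3*x^2/4 - 8*x/5


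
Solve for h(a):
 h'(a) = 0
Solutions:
 h(a) = C1


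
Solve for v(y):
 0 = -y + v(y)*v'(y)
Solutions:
 v(y) = -sqrt(C1 + y^2)
 v(y) = sqrt(C1 + y^2)


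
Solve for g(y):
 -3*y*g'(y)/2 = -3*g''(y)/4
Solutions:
 g(y) = C1 + C2*erfi(y)


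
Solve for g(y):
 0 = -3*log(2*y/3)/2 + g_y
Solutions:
 g(y) = C1 + 3*y*log(y)/2 - 3*y*log(3)/2 - 3*y/2 + 3*y*log(2)/2


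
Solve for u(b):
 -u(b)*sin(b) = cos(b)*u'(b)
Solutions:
 u(b) = C1*cos(b)


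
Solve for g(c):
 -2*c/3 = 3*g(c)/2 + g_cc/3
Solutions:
 g(c) = C1*sin(3*sqrt(2)*c/2) + C2*cos(3*sqrt(2)*c/2) - 4*c/9


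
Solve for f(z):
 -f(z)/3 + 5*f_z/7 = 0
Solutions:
 f(z) = C1*exp(7*z/15)


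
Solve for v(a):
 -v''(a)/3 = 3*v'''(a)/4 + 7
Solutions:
 v(a) = C1 + C2*a + C3*exp(-4*a/9) - 21*a^2/2


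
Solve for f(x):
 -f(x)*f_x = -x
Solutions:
 f(x) = -sqrt(C1 + x^2)
 f(x) = sqrt(C1 + x^2)


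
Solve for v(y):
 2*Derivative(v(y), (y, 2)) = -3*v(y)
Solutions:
 v(y) = C1*sin(sqrt(6)*y/2) + C2*cos(sqrt(6)*y/2)


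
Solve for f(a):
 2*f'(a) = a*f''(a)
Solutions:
 f(a) = C1 + C2*a^3


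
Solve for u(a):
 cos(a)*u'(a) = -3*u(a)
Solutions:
 u(a) = C1*(sin(a) - 1)^(3/2)/(sin(a) + 1)^(3/2)


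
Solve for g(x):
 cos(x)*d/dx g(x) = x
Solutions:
 g(x) = C1 + Integral(x/cos(x), x)


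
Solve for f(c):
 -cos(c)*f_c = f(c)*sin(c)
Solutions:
 f(c) = C1*cos(c)


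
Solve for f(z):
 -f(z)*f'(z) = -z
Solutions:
 f(z) = -sqrt(C1 + z^2)
 f(z) = sqrt(C1 + z^2)


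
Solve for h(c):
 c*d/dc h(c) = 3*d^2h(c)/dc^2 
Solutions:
 h(c) = C1 + C2*erfi(sqrt(6)*c/6)


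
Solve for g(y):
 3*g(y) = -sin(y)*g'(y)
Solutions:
 g(y) = C1*(cos(y) + 1)^(3/2)/(cos(y) - 1)^(3/2)


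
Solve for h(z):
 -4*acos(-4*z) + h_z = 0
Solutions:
 h(z) = C1 + 4*z*acos(-4*z) + sqrt(1 - 16*z^2)


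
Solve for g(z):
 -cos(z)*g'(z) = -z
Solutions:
 g(z) = C1 + Integral(z/cos(z), z)


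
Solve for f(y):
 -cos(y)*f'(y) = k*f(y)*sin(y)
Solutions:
 f(y) = C1*exp(k*log(cos(y)))


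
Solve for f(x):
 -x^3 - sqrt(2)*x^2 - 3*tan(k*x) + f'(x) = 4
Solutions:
 f(x) = C1 + x^4/4 + sqrt(2)*x^3/3 + 4*x + 3*Piecewise((-log(cos(k*x))/k, Ne(k, 0)), (0, True))


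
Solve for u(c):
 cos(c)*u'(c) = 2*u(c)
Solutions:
 u(c) = C1*(sin(c) + 1)/(sin(c) - 1)


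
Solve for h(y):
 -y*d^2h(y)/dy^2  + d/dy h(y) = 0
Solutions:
 h(y) = C1 + C2*y^2


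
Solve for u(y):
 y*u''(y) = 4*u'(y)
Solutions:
 u(y) = C1 + C2*y^5


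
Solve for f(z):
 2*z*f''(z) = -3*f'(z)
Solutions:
 f(z) = C1 + C2/sqrt(z)


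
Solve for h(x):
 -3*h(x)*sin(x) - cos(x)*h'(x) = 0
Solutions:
 h(x) = C1*cos(x)^3


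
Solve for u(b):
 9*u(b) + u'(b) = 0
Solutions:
 u(b) = C1*exp(-9*b)


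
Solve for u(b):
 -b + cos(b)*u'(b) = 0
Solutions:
 u(b) = C1 + Integral(b/cos(b), b)


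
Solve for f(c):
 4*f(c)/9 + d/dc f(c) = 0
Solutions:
 f(c) = C1*exp(-4*c/9)


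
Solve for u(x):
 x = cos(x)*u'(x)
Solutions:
 u(x) = C1 + Integral(x/cos(x), x)


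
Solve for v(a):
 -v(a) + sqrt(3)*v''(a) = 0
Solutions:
 v(a) = C1*exp(-3^(3/4)*a/3) + C2*exp(3^(3/4)*a/3)


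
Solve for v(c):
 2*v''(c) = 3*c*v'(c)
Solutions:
 v(c) = C1 + C2*erfi(sqrt(3)*c/2)


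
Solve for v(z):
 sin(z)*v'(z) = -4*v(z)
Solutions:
 v(z) = C1*(cos(z)^2 + 2*cos(z) + 1)/(cos(z)^2 - 2*cos(z) + 1)


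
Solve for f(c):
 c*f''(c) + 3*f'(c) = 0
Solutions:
 f(c) = C1 + C2/c^2


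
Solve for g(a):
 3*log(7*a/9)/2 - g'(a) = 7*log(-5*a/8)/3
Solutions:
 g(a) = C1 - 5*a*log(a)/6 + a*(-3*log(15) + 5/6 + log(7)/2 + 2*log(5)/3 + log(896) - 7*I*pi/3)


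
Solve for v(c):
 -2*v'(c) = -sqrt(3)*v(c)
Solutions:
 v(c) = C1*exp(sqrt(3)*c/2)


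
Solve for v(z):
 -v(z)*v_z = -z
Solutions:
 v(z) = -sqrt(C1 + z^2)
 v(z) = sqrt(C1 + z^2)


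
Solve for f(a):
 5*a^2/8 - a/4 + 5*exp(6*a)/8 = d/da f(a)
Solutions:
 f(a) = C1 + 5*a^3/24 - a^2/8 + 5*exp(6*a)/48


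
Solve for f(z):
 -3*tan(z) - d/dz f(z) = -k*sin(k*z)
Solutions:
 f(z) = C1 + k*Piecewise((-cos(k*z)/k, Ne(k, 0)), (0, True)) + 3*log(cos(z))


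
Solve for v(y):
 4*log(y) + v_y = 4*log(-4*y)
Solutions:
 v(y) = C1 + 4*y*(2*log(2) + I*pi)


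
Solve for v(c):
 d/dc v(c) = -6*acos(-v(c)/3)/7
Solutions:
 Integral(1/acos(-_y/3), (_y, v(c))) = C1 - 6*c/7


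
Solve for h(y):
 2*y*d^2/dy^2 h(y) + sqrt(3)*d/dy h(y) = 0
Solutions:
 h(y) = C1 + C2*y^(1 - sqrt(3)/2)


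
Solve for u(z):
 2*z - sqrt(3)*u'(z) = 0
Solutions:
 u(z) = C1 + sqrt(3)*z^2/3


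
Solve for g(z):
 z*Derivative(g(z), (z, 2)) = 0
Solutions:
 g(z) = C1 + C2*z


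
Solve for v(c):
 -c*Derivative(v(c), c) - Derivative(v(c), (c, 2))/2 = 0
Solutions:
 v(c) = C1 + C2*erf(c)


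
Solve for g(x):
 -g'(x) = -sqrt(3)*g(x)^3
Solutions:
 g(x) = -sqrt(2)*sqrt(-1/(C1 + sqrt(3)*x))/2
 g(x) = sqrt(2)*sqrt(-1/(C1 + sqrt(3)*x))/2


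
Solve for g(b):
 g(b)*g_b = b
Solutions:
 g(b) = -sqrt(C1 + b^2)
 g(b) = sqrt(C1 + b^2)


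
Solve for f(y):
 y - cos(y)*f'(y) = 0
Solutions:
 f(y) = C1 + Integral(y/cos(y), y)


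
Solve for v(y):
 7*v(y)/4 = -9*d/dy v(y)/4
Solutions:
 v(y) = C1*exp(-7*y/9)


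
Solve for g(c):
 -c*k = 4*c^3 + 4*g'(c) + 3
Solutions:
 g(c) = C1 - c^4/4 - c^2*k/8 - 3*c/4


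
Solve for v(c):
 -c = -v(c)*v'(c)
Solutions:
 v(c) = -sqrt(C1 + c^2)
 v(c) = sqrt(C1 + c^2)


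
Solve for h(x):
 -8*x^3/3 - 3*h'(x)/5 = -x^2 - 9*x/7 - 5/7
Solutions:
 h(x) = C1 - 10*x^4/9 + 5*x^3/9 + 15*x^2/14 + 25*x/21


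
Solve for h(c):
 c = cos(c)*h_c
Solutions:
 h(c) = C1 + Integral(c/cos(c), c)


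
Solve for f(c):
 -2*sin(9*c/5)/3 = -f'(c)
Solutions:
 f(c) = C1 - 10*cos(9*c/5)/27


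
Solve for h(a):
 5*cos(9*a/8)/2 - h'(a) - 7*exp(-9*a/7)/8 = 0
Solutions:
 h(a) = C1 + 20*sin(9*a/8)/9 + 49*exp(-9*a/7)/72


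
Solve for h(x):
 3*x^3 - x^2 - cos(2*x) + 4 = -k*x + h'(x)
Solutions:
 h(x) = C1 + k*x^2/2 + 3*x^4/4 - x^3/3 + 4*x - sin(2*x)/2


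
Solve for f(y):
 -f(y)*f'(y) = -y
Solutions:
 f(y) = -sqrt(C1 + y^2)
 f(y) = sqrt(C1 + y^2)


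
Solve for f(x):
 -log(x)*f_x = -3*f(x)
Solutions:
 f(x) = C1*exp(3*li(x))


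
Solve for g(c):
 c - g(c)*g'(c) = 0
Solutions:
 g(c) = -sqrt(C1 + c^2)
 g(c) = sqrt(C1 + c^2)


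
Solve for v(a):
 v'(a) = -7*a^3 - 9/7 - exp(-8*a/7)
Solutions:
 v(a) = C1 - 7*a^4/4 - 9*a/7 + 7*exp(-8*a/7)/8


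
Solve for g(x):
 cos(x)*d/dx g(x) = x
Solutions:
 g(x) = C1 + Integral(x/cos(x), x)


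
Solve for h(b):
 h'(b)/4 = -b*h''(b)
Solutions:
 h(b) = C1 + C2*b^(3/4)


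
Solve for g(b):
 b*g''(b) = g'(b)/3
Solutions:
 g(b) = C1 + C2*b^(4/3)


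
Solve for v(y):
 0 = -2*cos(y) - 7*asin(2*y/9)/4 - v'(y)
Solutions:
 v(y) = C1 - 7*y*asin(2*y/9)/4 - 7*sqrt(81 - 4*y^2)/8 - 2*sin(y)


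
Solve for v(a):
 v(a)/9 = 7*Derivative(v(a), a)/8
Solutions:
 v(a) = C1*exp(8*a/63)


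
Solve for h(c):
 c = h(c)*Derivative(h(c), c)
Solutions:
 h(c) = -sqrt(C1 + c^2)
 h(c) = sqrt(C1 + c^2)


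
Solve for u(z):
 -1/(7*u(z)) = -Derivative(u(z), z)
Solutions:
 u(z) = -sqrt(C1 + 14*z)/7
 u(z) = sqrt(C1 + 14*z)/7


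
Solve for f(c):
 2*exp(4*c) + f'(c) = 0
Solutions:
 f(c) = C1 - exp(4*c)/2


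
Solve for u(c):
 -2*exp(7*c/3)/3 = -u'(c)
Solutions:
 u(c) = C1 + 2*exp(7*c/3)/7


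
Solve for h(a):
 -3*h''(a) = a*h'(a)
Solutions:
 h(a) = C1 + C2*erf(sqrt(6)*a/6)


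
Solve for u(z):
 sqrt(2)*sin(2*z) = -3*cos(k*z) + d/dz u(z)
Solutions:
 u(z) = C1 - sqrt(2)*cos(2*z)/2 + 3*sin(k*z)/k


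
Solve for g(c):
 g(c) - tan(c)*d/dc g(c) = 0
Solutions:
 g(c) = C1*sin(c)


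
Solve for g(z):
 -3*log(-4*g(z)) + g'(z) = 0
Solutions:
 -Integral(1/(log(-_y) + 2*log(2)), (_y, g(z)))/3 = C1 - z


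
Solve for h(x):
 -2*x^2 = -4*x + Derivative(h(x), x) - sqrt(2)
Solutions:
 h(x) = C1 - 2*x^3/3 + 2*x^2 + sqrt(2)*x


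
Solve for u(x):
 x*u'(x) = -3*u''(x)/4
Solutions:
 u(x) = C1 + C2*erf(sqrt(6)*x/3)


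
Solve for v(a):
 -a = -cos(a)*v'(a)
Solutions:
 v(a) = C1 + Integral(a/cos(a), a)


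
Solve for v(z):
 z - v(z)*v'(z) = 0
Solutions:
 v(z) = -sqrt(C1 + z^2)
 v(z) = sqrt(C1 + z^2)


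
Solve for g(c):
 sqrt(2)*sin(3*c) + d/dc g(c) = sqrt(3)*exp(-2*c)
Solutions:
 g(c) = C1 + sqrt(2)*cos(3*c)/3 - sqrt(3)*exp(-2*c)/2


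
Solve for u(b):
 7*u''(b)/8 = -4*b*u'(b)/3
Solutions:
 u(b) = C1 + C2*erf(4*sqrt(21)*b/21)


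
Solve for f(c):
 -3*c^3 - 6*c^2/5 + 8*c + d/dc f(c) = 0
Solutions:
 f(c) = C1 + 3*c^4/4 + 2*c^3/5 - 4*c^2


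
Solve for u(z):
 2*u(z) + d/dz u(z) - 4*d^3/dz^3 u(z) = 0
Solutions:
 u(z) = C1*exp(-3^(1/3)*z*(3^(1/3)/(sqrt(321) + 18)^(1/3) + (sqrt(321) + 18)^(1/3))/12)*sin(3^(1/6)*z*(-3^(2/3)*(sqrt(321) + 18)^(1/3) + 3/(sqrt(321) + 18)^(1/3))/12) + C2*exp(-3^(1/3)*z*(3^(1/3)/(sqrt(321) + 18)^(1/3) + (sqrt(321) + 18)^(1/3))/12)*cos(3^(1/6)*z*(-3^(2/3)*(sqrt(321) + 18)^(1/3) + 3/(sqrt(321) + 18)^(1/3))/12) + C3*exp(3^(1/3)*z*(3^(1/3)/(sqrt(321) + 18)^(1/3) + (sqrt(321) + 18)^(1/3))/6)


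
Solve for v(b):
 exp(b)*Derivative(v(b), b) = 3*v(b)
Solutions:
 v(b) = C1*exp(-3*exp(-b))


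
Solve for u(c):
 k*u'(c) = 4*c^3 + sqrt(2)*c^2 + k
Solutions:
 u(c) = C1 + c^4/k + sqrt(2)*c^3/(3*k) + c


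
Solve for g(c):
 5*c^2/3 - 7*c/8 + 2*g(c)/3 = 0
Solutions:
 g(c) = c*(21 - 40*c)/16


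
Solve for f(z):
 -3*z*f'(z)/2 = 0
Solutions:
 f(z) = C1


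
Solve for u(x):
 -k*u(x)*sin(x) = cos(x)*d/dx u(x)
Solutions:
 u(x) = C1*exp(k*log(cos(x)))


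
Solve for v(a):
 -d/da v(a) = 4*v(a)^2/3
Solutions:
 v(a) = 3/(C1 + 4*a)


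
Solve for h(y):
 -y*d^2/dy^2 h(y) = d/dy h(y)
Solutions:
 h(y) = C1 + C2*log(y)


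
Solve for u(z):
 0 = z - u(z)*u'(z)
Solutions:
 u(z) = -sqrt(C1 + z^2)
 u(z) = sqrt(C1 + z^2)


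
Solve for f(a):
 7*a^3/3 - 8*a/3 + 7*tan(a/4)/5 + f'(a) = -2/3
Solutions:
 f(a) = C1 - 7*a^4/12 + 4*a^2/3 - 2*a/3 + 28*log(cos(a/4))/5


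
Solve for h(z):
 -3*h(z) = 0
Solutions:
 h(z) = 0


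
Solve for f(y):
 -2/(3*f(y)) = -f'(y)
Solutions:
 f(y) = -sqrt(C1 + 12*y)/3
 f(y) = sqrt(C1 + 12*y)/3


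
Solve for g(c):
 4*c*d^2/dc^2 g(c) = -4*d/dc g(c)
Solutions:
 g(c) = C1 + C2*log(c)


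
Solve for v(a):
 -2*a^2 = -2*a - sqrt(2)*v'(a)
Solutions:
 v(a) = C1 + sqrt(2)*a^3/3 - sqrt(2)*a^2/2


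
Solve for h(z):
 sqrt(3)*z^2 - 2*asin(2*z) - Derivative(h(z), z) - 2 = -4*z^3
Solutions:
 h(z) = C1 + z^4 + sqrt(3)*z^3/3 - 2*z*asin(2*z) - 2*z - sqrt(1 - 4*z^2)


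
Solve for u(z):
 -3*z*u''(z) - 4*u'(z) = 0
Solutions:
 u(z) = C1 + C2/z^(1/3)


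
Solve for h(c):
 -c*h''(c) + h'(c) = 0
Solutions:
 h(c) = C1 + C2*c^2


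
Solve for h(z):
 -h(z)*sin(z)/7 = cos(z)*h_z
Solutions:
 h(z) = C1*cos(z)^(1/7)


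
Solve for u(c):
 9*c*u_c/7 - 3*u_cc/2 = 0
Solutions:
 u(c) = C1 + C2*erfi(sqrt(21)*c/7)


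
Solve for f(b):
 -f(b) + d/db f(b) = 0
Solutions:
 f(b) = C1*exp(b)


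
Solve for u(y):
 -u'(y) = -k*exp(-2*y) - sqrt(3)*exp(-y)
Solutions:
 u(y) = C1 - k*exp(-2*y)/2 - sqrt(3)*exp(-y)


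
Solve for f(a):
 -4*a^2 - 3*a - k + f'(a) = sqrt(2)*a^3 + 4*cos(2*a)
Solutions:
 f(a) = C1 + sqrt(2)*a^4/4 + 4*a^3/3 + 3*a^2/2 + a*k + 2*sin(2*a)


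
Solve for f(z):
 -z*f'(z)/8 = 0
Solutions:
 f(z) = C1


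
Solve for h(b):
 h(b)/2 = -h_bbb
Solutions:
 h(b) = C3*exp(-2^(2/3)*b/2) + (C1*sin(2^(2/3)*sqrt(3)*b/4) + C2*cos(2^(2/3)*sqrt(3)*b/4))*exp(2^(2/3)*b/4)


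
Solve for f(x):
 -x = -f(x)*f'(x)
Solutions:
 f(x) = -sqrt(C1 + x^2)
 f(x) = sqrt(C1 + x^2)


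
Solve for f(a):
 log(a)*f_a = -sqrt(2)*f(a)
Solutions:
 f(a) = C1*exp(-sqrt(2)*li(a))


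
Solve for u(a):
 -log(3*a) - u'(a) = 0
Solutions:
 u(a) = C1 - a*log(a) - a*log(3) + a


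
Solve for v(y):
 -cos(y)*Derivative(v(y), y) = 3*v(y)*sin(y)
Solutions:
 v(y) = C1*cos(y)^3


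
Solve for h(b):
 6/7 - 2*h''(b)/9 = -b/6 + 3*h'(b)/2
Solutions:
 h(b) = C1 + C2*exp(-27*b/4) + b^2/18 + 944*b/1701


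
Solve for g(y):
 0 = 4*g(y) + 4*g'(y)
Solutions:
 g(y) = C1*exp(-y)


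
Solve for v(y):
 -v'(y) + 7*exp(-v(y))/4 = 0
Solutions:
 v(y) = log(C1 + 7*y/4)


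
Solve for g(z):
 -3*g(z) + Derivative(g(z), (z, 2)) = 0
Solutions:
 g(z) = C1*exp(-sqrt(3)*z) + C2*exp(sqrt(3)*z)


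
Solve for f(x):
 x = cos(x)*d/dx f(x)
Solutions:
 f(x) = C1 + Integral(x/cos(x), x)


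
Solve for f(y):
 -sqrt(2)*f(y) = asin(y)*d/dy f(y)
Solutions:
 f(y) = C1*exp(-sqrt(2)*Integral(1/asin(y), y))


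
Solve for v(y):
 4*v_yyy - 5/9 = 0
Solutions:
 v(y) = C1 + C2*y + C3*y^2 + 5*y^3/216


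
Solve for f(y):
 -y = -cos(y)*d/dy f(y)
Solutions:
 f(y) = C1 + Integral(y/cos(y), y)


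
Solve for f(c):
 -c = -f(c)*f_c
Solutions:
 f(c) = -sqrt(C1 + c^2)
 f(c) = sqrt(C1 + c^2)


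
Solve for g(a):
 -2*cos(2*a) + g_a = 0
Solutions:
 g(a) = C1 + sin(2*a)


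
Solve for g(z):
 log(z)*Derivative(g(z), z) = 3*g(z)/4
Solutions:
 g(z) = C1*exp(3*li(z)/4)


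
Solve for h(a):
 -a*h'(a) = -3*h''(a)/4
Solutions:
 h(a) = C1 + C2*erfi(sqrt(6)*a/3)


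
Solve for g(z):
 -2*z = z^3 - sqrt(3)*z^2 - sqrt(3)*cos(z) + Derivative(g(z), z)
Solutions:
 g(z) = C1 - z^4/4 + sqrt(3)*z^3/3 - z^2 + sqrt(3)*sin(z)


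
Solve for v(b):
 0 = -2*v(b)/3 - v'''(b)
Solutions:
 v(b) = C3*exp(-2^(1/3)*3^(2/3)*b/3) + (C1*sin(2^(1/3)*3^(1/6)*b/2) + C2*cos(2^(1/3)*3^(1/6)*b/2))*exp(2^(1/3)*3^(2/3)*b/6)


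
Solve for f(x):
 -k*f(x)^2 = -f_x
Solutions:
 f(x) = -1/(C1 + k*x)


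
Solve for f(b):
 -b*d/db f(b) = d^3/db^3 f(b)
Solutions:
 f(b) = C1 + Integral(C2*airyai(-b) + C3*airybi(-b), b)


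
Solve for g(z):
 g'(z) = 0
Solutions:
 g(z) = C1


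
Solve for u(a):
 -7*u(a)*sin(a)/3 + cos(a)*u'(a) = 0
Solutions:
 u(a) = C1/cos(a)^(7/3)


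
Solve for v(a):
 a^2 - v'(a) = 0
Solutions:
 v(a) = C1 + a^3/3


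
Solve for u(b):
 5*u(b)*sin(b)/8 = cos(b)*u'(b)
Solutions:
 u(b) = C1/cos(b)^(5/8)


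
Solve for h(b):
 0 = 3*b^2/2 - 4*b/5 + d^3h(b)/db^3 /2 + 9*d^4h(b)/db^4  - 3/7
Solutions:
 h(b) = C1 + C2*b + C3*b^2 + C4*exp(-b/18) - b^5/20 + 137*b^4/30 - 11503*b^3/35


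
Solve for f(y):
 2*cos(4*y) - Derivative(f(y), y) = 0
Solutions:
 f(y) = C1 + sin(4*y)/2


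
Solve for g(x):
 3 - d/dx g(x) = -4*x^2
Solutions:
 g(x) = C1 + 4*x^3/3 + 3*x


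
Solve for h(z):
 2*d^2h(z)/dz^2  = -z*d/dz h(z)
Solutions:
 h(z) = C1 + C2*erf(z/2)


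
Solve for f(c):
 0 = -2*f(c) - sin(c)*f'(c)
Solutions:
 f(c) = C1*(cos(c) + 1)/(cos(c) - 1)


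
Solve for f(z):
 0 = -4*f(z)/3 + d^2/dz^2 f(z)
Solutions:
 f(z) = C1*exp(-2*sqrt(3)*z/3) + C2*exp(2*sqrt(3)*z/3)


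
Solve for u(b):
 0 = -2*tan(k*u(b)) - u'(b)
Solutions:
 u(b) = Piecewise((-asin(exp(C1*k - 2*b*k))/k + pi/k, Ne(k, 0)), (nan, True))
 u(b) = Piecewise((asin(exp(C1*k - 2*b*k))/k, Ne(k, 0)), (nan, True))


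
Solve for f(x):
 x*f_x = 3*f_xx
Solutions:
 f(x) = C1 + C2*erfi(sqrt(6)*x/6)


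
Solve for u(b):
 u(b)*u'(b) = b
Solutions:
 u(b) = -sqrt(C1 + b^2)
 u(b) = sqrt(C1 + b^2)


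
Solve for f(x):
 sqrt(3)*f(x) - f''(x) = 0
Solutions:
 f(x) = C1*exp(-3^(1/4)*x) + C2*exp(3^(1/4)*x)


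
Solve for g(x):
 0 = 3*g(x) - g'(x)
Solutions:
 g(x) = C1*exp(3*x)


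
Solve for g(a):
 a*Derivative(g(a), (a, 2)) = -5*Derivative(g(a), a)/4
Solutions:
 g(a) = C1 + C2/a^(1/4)


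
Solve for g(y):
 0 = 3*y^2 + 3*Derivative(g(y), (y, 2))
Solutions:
 g(y) = C1 + C2*y - y^4/12


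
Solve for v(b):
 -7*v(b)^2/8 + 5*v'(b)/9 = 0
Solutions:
 v(b) = -40/(C1 + 63*b)


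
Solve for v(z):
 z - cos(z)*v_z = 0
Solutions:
 v(z) = C1 + Integral(z/cos(z), z)


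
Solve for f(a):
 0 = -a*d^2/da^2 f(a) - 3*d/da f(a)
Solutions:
 f(a) = C1 + C2/a^2


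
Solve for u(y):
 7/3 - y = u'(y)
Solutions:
 u(y) = C1 - y^2/2 + 7*y/3


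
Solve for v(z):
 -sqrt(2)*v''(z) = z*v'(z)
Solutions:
 v(z) = C1 + C2*erf(2^(1/4)*z/2)


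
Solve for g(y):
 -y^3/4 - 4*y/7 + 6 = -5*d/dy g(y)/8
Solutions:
 g(y) = C1 + y^4/10 + 16*y^2/35 - 48*y/5


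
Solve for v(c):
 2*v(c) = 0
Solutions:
 v(c) = 0


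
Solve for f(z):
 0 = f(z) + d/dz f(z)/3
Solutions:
 f(z) = C1*exp(-3*z)


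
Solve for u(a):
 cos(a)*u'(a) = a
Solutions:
 u(a) = C1 + Integral(a/cos(a), a)


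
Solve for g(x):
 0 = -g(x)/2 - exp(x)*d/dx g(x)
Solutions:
 g(x) = C1*exp(exp(-x)/2)


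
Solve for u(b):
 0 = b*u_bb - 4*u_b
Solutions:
 u(b) = C1 + C2*b^5


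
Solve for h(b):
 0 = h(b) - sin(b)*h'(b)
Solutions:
 h(b) = C1*sqrt(cos(b) - 1)/sqrt(cos(b) + 1)


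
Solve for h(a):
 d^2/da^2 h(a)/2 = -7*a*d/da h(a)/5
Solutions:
 h(a) = C1 + C2*erf(sqrt(35)*a/5)


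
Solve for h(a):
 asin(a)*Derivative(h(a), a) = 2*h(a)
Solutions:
 h(a) = C1*exp(2*Integral(1/asin(a), a))


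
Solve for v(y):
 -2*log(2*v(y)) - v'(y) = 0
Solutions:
 Integral(1/(log(_y) + log(2)), (_y, v(y)))/2 = C1 - y


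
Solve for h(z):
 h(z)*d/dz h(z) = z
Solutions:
 h(z) = -sqrt(C1 + z^2)
 h(z) = sqrt(C1 + z^2)


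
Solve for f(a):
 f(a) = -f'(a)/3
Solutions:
 f(a) = C1*exp(-3*a)


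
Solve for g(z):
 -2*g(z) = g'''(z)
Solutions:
 g(z) = C3*exp(-2^(1/3)*z) + (C1*sin(2^(1/3)*sqrt(3)*z/2) + C2*cos(2^(1/3)*sqrt(3)*z/2))*exp(2^(1/3)*z/2)


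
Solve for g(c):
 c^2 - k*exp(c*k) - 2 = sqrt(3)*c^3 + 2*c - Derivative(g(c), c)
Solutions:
 g(c) = C1 + sqrt(3)*c^4/4 - c^3/3 + c^2 + 2*c + exp(c*k)


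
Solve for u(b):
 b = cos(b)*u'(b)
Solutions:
 u(b) = C1 + Integral(b/cos(b), b)


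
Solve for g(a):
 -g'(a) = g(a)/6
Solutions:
 g(a) = C1*exp(-a/6)


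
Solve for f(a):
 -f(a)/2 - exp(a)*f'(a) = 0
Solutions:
 f(a) = C1*exp(exp(-a)/2)


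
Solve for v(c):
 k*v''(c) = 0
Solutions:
 v(c) = C1 + C2*c


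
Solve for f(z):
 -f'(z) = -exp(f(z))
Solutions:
 f(z) = log(-1/(C1 + z))


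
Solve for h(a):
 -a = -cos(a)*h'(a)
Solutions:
 h(a) = C1 + Integral(a/cos(a), a)


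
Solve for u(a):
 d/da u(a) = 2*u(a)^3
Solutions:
 u(a) = -sqrt(2)*sqrt(-1/(C1 + 2*a))/2
 u(a) = sqrt(2)*sqrt(-1/(C1 + 2*a))/2


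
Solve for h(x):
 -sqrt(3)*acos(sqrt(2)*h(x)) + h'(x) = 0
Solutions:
 Integral(1/acos(sqrt(2)*_y), (_y, h(x))) = C1 + sqrt(3)*x


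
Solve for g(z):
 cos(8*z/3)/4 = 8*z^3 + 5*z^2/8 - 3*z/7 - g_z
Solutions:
 g(z) = C1 + 2*z^4 + 5*z^3/24 - 3*z^2/14 - 3*sin(8*z/3)/32


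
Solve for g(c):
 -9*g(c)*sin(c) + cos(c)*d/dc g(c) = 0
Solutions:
 g(c) = C1/cos(c)^9


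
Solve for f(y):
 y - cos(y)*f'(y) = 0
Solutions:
 f(y) = C1 + Integral(y/cos(y), y)


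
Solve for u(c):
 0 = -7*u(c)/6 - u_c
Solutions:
 u(c) = C1*exp(-7*c/6)


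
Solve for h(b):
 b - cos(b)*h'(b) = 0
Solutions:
 h(b) = C1 + Integral(b/cos(b), b)


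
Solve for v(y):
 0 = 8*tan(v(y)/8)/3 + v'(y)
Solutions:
 v(y) = -8*asin(C1*exp(-y/3)) + 8*pi
 v(y) = 8*asin(C1*exp(-y/3))


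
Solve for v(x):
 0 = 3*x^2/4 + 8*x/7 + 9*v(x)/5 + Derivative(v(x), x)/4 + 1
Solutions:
 v(x) = C1*exp(-36*x/5) - 5*x^2/12 - 785*x/1512 - 26315/54432


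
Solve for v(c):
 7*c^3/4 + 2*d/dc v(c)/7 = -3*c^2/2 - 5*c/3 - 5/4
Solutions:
 v(c) = C1 - 49*c^4/32 - 7*c^3/4 - 35*c^2/12 - 35*c/8


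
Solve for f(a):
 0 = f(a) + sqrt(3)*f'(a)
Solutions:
 f(a) = C1*exp(-sqrt(3)*a/3)


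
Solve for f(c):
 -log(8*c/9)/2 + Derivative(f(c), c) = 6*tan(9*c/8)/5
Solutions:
 f(c) = C1 + c*log(c)/2 - c*log(3) - c/2 + 3*c*log(2)/2 - 16*log(cos(9*c/8))/15


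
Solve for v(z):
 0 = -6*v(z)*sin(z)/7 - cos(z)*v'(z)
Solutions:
 v(z) = C1*cos(z)^(6/7)


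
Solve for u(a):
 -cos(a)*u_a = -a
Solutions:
 u(a) = C1 + Integral(a/cos(a), a)


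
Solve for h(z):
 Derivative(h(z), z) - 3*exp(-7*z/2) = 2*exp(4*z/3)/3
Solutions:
 h(z) = C1 + exp(4*z/3)/2 - 6*exp(-7*z/2)/7


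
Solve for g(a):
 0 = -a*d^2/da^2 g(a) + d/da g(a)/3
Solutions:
 g(a) = C1 + C2*a^(4/3)


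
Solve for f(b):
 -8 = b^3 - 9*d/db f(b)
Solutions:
 f(b) = C1 + b^4/36 + 8*b/9


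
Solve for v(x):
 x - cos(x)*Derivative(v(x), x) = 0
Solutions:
 v(x) = C1 + Integral(x/cos(x), x)


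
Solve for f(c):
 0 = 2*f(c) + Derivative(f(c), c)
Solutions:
 f(c) = C1*exp(-2*c)


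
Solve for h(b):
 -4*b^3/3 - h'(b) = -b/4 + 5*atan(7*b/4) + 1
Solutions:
 h(b) = C1 - b^4/3 + b^2/8 - 5*b*atan(7*b/4) - b + 10*log(49*b^2 + 16)/7


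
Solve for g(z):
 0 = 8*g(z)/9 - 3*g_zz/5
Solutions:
 g(z) = C1*exp(-2*sqrt(30)*z/9) + C2*exp(2*sqrt(30)*z/9)


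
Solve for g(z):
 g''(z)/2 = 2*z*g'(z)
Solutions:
 g(z) = C1 + C2*erfi(sqrt(2)*z)
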